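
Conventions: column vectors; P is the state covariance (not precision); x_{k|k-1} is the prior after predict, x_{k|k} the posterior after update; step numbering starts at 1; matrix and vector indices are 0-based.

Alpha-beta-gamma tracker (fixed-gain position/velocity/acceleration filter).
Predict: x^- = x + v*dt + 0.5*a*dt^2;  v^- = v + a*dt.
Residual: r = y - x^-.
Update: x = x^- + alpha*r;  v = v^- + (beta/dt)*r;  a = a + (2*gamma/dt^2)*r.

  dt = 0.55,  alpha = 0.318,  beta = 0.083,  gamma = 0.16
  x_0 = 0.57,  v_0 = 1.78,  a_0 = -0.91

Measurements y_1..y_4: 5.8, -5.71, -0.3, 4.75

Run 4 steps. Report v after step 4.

v_post = -5.6482

step 1: x_pred=1.4114  r=4.3886  x^+=2.8069  v^+=1.9418  a^+=3.7325
step 2: x_pred=4.4395  r=-10.1495  x^+=1.2119  v^+=2.4630  a^+=-7.0041
step 3: x_pred=1.5072  r=-1.8072  x^+=0.9325  v^+=-1.6620  a^+=-8.9159
step 4: x_pred=-1.3301  r=6.0801  x^+=0.6034  v^+=-5.6482  a^+=-2.4841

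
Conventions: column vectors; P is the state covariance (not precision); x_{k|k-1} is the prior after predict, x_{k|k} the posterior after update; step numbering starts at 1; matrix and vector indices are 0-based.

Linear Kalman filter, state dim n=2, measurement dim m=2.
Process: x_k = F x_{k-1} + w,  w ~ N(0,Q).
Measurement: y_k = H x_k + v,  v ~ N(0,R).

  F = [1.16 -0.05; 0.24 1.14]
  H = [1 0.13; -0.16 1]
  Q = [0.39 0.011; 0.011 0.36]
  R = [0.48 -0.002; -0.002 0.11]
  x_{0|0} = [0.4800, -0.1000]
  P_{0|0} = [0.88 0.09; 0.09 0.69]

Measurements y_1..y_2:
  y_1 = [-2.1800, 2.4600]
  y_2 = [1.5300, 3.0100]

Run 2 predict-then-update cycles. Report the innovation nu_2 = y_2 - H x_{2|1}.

step 1: x^-=[0.5618, 0.0012]  P^-=[1.5654 0.3346; 0.3346 1.3567]  S=[2.1553 0.2515; 0.2515 1.3997]  K=[0.7553 -0.0756; 0.1312 0.9075]  nu=[-2.7420, 2.5487]  x^+=[-1.7020, 1.9544]  P^+=[0.3566 0.0472; 0.0472 0.1071]
step 2: x^-=[-2.0720, 1.8195]  P^-=[0.8646 0.1660; 0.1660 0.5456]  S=[1.3970 0.0932; 0.0932 0.6246]  K=[0.6377 -0.0508; 0.1153 0.8138]  nu=[3.3655, 0.8590]  x^+=[0.0307, 2.9067]  P^+=[0.3008 0.0413; 0.0413 0.0959]

innov = [3.3655, 0.8590]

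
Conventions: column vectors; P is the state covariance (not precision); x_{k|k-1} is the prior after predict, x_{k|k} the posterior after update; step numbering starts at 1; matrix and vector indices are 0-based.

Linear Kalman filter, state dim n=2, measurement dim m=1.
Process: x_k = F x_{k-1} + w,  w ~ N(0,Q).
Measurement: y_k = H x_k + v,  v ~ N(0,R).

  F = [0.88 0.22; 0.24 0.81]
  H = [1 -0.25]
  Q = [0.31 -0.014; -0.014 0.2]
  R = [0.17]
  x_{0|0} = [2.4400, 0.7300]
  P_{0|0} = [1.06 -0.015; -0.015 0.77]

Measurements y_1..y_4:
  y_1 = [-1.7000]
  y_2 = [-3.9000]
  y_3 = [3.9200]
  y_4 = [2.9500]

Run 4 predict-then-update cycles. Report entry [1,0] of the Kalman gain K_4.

K[1,0] = 0.2141

step 1: x^-=[2.3078, 1.1769]  P^-=[1.1623 0.3356; 0.3356 0.7604]  S=[1.2120]  K=[0.8898; 0.1200]  nu=[-3.7136]  x^+=[-0.9964, 0.7311]  P^+=[0.2028 0.2061; 0.2061 0.7430]
step 2: x^-=[-0.7160, 0.3531]  P^-=[0.5828 0.3191; 0.3191 0.7793]  S=[0.6420]  K=[0.7836; 0.1935]  nu=[-3.0958]  x^+=[-3.1417, -0.2460]  P^+=[0.1886 0.2217; 0.2217 0.7552]
step 3: x^-=[-2.8188, -0.9532]  P^-=[0.5785 0.3302; 0.3302 0.7926]  S=[0.6329]  K=[0.7836; 0.2086]  nu=[6.5005]  x^+=[2.2747, 0.4026]  P^+=[0.1899 0.2267; 0.2267 0.7650]
step 4: x^-=[2.0903, 0.8721]  P^-=[0.5819 0.3360; 0.3360 0.8010]  S=[0.6339]  K=[0.7854; 0.2141]  nu=[1.0777]  x^+=[2.9367, 1.1029]  P^+=[0.1909 0.2294; 0.2294 0.7720]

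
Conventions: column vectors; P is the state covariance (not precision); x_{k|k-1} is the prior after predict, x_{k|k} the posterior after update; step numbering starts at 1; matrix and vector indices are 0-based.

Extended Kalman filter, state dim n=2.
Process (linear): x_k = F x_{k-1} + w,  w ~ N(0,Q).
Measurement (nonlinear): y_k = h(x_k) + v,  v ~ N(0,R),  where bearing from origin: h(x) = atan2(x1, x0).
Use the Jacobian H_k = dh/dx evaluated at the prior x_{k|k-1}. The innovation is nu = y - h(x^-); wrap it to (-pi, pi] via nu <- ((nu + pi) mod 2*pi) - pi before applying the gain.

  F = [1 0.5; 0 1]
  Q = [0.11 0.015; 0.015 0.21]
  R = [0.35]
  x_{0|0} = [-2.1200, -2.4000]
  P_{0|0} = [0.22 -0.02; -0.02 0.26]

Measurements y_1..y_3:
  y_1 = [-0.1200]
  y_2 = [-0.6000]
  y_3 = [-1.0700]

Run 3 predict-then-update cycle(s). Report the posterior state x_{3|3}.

x_post = [-6.1226, -3.5257]

step 1: x^-=[-3.3200, -2.4000]  P^-=[0.3750 0.1250; 0.1250 0.4700]  H_jac=[0.1430 -0.1978]  S=[0.3690]  K=[0.0783; -0.2035]  nu=[2.3957]  x^+=[-3.1324, -2.8876]  P^+=[0.3727 0.1309; 0.1309 0.4547]
step 2: x^-=[-4.5762, -2.8876]  P^-=[0.7273 0.3732; 0.3732 0.6647]  H_jac=[0.0986 -0.1563]  S=[0.3618]  K=[0.0370; -0.1854]  nu=[1.9787]  x^+=[-4.5029, -3.2545]  P^+=[0.7268 0.3757; 0.3757 0.6523]
step 3: x^-=[-6.1302, -3.2545]  P^-=[1.3756 0.7169; 0.7169 0.8623]  H_jac=[0.0676 -0.1273]  S=[0.3579]  K=[0.0048; -0.1713]  nu=[1.5835]  x^+=[-6.1226, -3.5257]  P^+=[1.3756 0.7172; 0.7172 0.8518]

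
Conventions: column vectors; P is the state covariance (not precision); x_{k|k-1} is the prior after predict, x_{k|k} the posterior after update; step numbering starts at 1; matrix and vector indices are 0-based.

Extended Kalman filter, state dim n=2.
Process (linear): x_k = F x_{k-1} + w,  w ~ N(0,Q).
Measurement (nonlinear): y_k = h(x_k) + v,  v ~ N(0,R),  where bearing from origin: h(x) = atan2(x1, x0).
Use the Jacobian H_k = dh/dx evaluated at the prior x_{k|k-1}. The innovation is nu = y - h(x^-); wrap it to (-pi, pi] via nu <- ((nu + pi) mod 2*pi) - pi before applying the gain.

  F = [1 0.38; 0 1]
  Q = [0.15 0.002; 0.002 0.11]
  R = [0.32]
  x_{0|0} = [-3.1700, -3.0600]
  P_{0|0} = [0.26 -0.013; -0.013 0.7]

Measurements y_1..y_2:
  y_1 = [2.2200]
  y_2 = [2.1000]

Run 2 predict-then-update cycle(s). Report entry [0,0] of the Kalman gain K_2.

K[0,0] = -0.0418

step 1: x^-=[-4.3328, -3.0600]  P^-=[0.5012 0.2550; 0.2550 0.8100]  H_jac=[0.1088 -0.1540]  S=[0.3366]  K=[0.0453; -0.2882]  nu=[-1.5365]  x^+=[-4.4024, -2.6172]  P^+=[0.5005 0.2594; 0.2594 0.7820]
step 2: x^-=[-5.3969, -2.6172]  P^-=[0.9606 0.5586; 0.5586 0.8920]  H_jac=[0.0727 -0.1500]  S=[0.3330]  K=[-0.0418; -0.2799]  nu=[-1.4931]  x^+=[-5.3345, -2.1993]  P^+=[0.9600 0.5547; 0.5547 0.8660]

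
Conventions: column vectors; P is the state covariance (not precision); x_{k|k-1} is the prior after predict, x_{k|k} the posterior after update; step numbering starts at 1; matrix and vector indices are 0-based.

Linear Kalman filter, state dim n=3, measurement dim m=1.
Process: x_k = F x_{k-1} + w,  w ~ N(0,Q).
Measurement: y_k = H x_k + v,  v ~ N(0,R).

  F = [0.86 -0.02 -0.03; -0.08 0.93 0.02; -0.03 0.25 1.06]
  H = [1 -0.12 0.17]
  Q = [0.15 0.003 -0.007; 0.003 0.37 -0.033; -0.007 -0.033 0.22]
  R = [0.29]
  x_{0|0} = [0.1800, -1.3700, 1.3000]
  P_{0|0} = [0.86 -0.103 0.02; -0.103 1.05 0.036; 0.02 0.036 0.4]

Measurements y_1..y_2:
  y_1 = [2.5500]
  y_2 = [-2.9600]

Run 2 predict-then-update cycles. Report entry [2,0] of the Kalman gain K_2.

K[2,0] = 0.0558

step 1: x^-=[0.1432, -1.2625, 1.0301]  P^-=[0.7894 -0.1591 -0.0521; -0.1591 1.3004 0.2606; -0.0521 0.2606 0.7552]  S=[1.1298]  K=[0.7078; -0.2398; 0.0398]  nu=[2.0802]  x^+=[1.6155, -1.7612, 1.1129]  P^+=[0.2234 0.0326 -0.0840; 0.0326 1.2355 0.2713; -0.0840 0.2713 0.7534]
step 2: x^-=[1.3912, -1.7449, 0.6909]  P^-=[0.3200 -0.0190 -0.1203; -0.0190 1.4458 0.5452; -0.1203 0.5452 1.2926]  S=[0.6096]  K=[0.4951; -0.1637; 0.0558]  nu=[-4.6780]  x^+=[-0.9250, -0.9789, 0.4297]  P^+=[0.1705 0.0304 -0.1371; 0.0304 1.4295 0.5508; -0.1371 0.5508 1.2907]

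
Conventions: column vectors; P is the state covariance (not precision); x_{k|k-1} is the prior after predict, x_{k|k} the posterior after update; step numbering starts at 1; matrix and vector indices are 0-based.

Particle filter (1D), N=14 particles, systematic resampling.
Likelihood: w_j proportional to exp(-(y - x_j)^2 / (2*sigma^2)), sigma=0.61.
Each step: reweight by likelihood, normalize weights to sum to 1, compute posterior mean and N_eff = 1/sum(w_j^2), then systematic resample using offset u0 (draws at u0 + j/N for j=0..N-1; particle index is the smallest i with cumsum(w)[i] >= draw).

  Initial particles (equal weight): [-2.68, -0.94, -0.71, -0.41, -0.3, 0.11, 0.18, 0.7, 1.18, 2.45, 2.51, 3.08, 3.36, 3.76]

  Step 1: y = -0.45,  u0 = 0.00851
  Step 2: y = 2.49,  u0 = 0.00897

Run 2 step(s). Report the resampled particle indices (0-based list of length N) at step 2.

step 1: w=[0.0002, 0.1435, 0.1809, 0.1977, 0.1922, 0.1300, 0.1162, 0.0335, 0.0056, 0.0000, 0.0000, 0.0000, 0.0000, 0.0000]  mean=-0.3375  Neff=6.2130  idx=[1, 1, 2, 2, 2, 3, 3, 3, 4, 4, 5, 5, 6, 6]
step 2: w=[0.0001, 0.0001, 0.0004, 0.0004, 0.0004, 0.0047, 0.0047, 0.0047, 0.0109, 0.0109, 0.1884, 0.1884, 0.2929, 0.2929]  mean=0.1336  Neff=4.1164  idx=[6, 10, 10, 10, 11, 11, 12, 12, 12, 12, 13, 13, 13, 13]

resampled_idx = [6, 10, 10, 10, 11, 11, 12, 12, 12, 12, 13, 13, 13, 13]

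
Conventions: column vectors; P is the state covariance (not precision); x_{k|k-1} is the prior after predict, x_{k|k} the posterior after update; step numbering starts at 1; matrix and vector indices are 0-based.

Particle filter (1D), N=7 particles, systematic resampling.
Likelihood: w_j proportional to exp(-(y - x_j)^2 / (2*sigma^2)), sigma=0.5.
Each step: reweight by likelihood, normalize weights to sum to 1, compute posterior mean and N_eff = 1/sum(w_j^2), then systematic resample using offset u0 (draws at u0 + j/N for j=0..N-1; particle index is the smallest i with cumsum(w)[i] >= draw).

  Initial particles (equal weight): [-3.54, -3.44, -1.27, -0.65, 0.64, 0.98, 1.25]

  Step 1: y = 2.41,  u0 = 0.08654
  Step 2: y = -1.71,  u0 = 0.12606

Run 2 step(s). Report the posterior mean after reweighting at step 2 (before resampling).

step 1: w=[0.0000, 0.0000, 0.0000, 0.0000, 0.0220, 0.1937, 0.7843]  mean=1.1843  Neff=1.5310  idx=[5, 6, 6, 6, 6, 6, 6]
step 2: w=[0.7789, 0.0369, 0.0369, 0.0369, 0.0369, 0.0369, 0.0369]  mean=1.0397  Neff=1.6265  idx=[0, 0, 0, 0, 0, 2, 6]

post_mean = 1.0397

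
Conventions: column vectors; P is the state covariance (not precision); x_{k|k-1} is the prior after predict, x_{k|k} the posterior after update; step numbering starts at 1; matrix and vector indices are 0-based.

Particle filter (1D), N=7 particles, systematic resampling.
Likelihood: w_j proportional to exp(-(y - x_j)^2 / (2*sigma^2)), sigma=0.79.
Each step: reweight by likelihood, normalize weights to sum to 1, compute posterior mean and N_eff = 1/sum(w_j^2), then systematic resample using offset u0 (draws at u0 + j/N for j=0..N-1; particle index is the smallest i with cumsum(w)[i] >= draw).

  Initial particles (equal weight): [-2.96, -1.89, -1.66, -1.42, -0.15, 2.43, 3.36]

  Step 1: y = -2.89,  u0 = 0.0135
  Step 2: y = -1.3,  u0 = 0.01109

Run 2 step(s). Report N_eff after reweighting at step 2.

N_eff = 4.0622

step 1: w=[0.5183, 0.2335, 0.1548, 0.0921, 0.0013, 0.0000, 0.0000]  mean=-2.3634  Neff=2.8123  idx=[0, 0, 0, 0, 1, 1, 2]
step 2: w=[0.0385, 0.0385, 0.0385, 0.0385, 0.2651, 0.2651, 0.3158]  mean=-1.9822  Neff=4.0622  idx=[0, 3, 4, 5, 5, 6, 6]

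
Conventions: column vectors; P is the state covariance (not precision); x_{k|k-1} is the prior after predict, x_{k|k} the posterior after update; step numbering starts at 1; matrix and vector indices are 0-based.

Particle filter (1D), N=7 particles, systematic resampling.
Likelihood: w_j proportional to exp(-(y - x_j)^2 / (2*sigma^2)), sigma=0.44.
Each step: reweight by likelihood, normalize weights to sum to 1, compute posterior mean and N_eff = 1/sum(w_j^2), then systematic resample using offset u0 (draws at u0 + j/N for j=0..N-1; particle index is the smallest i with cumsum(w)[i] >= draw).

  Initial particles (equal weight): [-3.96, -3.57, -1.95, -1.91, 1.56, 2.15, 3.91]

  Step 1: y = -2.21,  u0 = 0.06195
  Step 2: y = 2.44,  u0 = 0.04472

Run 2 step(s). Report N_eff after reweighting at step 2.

step 1: w=[0.0002, 0.0051, 0.5117, 0.4829, 0.0000, 0.0000, 0.0000]  mean=-1.9394  Neff=2.0198  idx=[2, 2, 2, 2, 3, 3, 3]
step 2: w=[0.0877, 0.0877, 0.0877, 0.0877, 0.2164, 0.2164, 0.2164]  mean=-1.9240  Neff=5.8400  idx=[0, 2, 3, 4, 5, 5, 6]

N_eff = 5.8400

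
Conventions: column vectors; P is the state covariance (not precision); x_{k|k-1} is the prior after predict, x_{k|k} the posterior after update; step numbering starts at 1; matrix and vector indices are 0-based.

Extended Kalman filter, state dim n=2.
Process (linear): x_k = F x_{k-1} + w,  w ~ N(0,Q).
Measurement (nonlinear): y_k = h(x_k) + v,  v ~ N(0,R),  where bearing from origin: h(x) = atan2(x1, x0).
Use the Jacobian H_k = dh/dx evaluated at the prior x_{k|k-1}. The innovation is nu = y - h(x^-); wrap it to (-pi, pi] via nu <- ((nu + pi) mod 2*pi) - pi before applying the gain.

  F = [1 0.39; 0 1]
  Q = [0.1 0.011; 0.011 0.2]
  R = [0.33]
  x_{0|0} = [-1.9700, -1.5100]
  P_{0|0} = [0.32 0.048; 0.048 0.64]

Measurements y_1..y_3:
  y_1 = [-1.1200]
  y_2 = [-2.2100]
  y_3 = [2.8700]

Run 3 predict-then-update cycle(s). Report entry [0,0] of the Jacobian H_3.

H_jac[0,0] = 0.0972

step 1: x^-=[-2.5589, -1.5100]  P^-=[0.5548 0.3086; 0.3086 0.8400]  H_jac=[0.1710 -0.2899]  S=[0.3862]  K=[0.0141; -0.4938]  nu=[1.4885]  x^+=[-2.5379, -2.2450]  P^+=[0.5547 0.3113; 0.3113 0.7458]
step 2: x^-=[-3.4135, -2.2450]  P^-=[1.0110 0.6132; 0.6132 0.9458]  H_jac=[0.1345 -0.2045]  S=[0.3541]  K=[0.0299; -0.3133]  nu=[0.3498]  x^+=[-3.4030, -2.3546]  P^+=[1.0106 0.6165; 0.6165 0.9111]
step 3: x^-=[-4.3213, -2.3546]  P^-=[1.7301 0.9828; 0.9828 1.1111]  H_jac=[0.0972 -0.1784]  S=[0.3476]  K=[-0.0206; -0.2954]  nu=[-0.7705]  x^+=[-4.3054, -2.1270]  P^+=[1.7299 0.9807; 0.9807 1.0807]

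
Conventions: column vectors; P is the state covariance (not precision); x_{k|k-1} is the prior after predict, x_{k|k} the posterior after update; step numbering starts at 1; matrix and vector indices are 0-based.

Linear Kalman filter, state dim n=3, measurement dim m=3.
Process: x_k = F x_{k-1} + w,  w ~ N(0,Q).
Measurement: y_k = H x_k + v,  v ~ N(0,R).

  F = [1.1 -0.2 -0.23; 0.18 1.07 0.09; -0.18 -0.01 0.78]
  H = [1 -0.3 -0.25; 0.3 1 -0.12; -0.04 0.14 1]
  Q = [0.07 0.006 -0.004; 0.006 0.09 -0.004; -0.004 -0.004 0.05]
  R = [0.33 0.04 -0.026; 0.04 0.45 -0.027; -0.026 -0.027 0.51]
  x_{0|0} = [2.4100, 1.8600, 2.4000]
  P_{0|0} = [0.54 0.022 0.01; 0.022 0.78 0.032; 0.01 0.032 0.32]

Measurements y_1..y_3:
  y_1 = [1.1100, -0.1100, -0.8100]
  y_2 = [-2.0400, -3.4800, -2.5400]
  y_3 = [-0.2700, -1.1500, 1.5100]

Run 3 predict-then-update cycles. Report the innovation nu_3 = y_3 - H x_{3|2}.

innov = [-0.1093, 0.2146, 1.3059]

step 1: x^-=[1.7270, 2.6400, 1.4196]  P^-=[0.7597 -0.0434 -0.1621; -0.0434 1.0181 0.0163; -0.1621 0.0163 0.2590]  S=[1.3071 -0.0411 -0.3397; -0.0411 1.5219 0.0418; -0.3397 0.0418 0.8082]  K=[0.6299 0.1507 0.0112; -0.2320 0.6510 0.0674; -0.1035 -0.0525 0.2906]  nu=[0.5299, -3.0977, -2.5301]  x^+=[1.5655, 0.3298, 0.7921]  P^+=[0.2190 0.0259 -0.0096; 0.0259 0.2724 -0.0143; -0.0096 -0.0143 0.1539]
step 2: x^-=[1.4739, 0.7060, 0.3328]  P^-=[0.3461 0.0206 -0.0802; 0.0206 0.4171 -0.0213; -0.0802 -0.0213 0.1538]  S=[0.7478 0.0623 -0.1665; 0.0623 0.9237 -0.0366; -0.1665 -0.0366 0.6727]  K=[0.4690 0.1130 -0.0133; -0.1633 0.4736 0.0392; -0.1008 -0.0543 0.2010]  nu=[-3.2189, -4.5882, -2.9127]  x^+=[-0.5157, -1.0552, 0.3212]  P^+=[0.1609 0.0195 -0.0183; 0.0195 0.1978 -0.0155; -0.0183 -0.0155 0.1080]
step 3: x^-=[-0.4301, -1.1930, 0.3539]  P^-=[0.2776 0.0186 -0.0684; 0.0186 0.3265 -0.0227; -0.0684 -0.0227 0.1264]  S=[0.6646 0.0642 -0.1411; 0.0642 0.8248 -0.0429; -0.1411 -0.0429 0.6422]  K=[0.4211 0.0996 -0.0206; -0.1448 0.4188 0.0308; -0.0988 -0.0542 0.1708]  nu=[-0.1093, 0.2146, 1.3059]  x^+=[-0.4817, -1.0471, 0.5762]  P^+=[0.1433 0.0167 -0.0208; 0.0167 0.1749 -0.0156; -0.0208 -0.0156 0.0925]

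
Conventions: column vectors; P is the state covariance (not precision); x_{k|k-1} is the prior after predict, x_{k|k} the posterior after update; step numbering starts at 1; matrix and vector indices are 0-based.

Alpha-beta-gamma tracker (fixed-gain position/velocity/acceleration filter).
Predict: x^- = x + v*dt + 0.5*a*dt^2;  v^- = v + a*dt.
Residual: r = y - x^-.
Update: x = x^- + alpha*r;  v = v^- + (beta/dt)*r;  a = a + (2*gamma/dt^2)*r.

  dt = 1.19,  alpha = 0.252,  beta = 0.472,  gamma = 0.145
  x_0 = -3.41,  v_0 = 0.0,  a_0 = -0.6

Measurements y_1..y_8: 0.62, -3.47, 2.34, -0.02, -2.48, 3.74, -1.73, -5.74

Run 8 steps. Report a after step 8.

step 1: x_pred=-3.8348  r=4.4548  x^+=-2.7122  v^+=1.0530  a^+=0.3123
step 2: x_pred=-1.2381  r=-2.2319  x^+=-1.8005  v^+=0.5393  a^+=-0.1448
step 3: x_pred=-1.2612  r=3.6012  x^+=-0.3537  v^+=1.7954  a^+=0.5927
step 4: x_pred=2.2025  r=-2.2225  x^+=1.6424  v^+=1.6192  a^+=0.1376
step 5: x_pred=3.6667  r=-6.1467  x^+=2.1177  v^+=-0.6551  a^+=-1.1212
step 6: x_pred=0.5443  r=3.1957  x^+=1.3496  v^+=-0.7218  a^+=-0.4668
step 7: x_pred=0.1602  r=-1.8902  x^+=-0.3161  v^+=-2.0270  a^+=-0.8539
step 8: x_pred=-3.3328  r=-2.4072  x^+=-3.9394  v^+=-3.9978  a^+=-1.3468

a_post = -1.3468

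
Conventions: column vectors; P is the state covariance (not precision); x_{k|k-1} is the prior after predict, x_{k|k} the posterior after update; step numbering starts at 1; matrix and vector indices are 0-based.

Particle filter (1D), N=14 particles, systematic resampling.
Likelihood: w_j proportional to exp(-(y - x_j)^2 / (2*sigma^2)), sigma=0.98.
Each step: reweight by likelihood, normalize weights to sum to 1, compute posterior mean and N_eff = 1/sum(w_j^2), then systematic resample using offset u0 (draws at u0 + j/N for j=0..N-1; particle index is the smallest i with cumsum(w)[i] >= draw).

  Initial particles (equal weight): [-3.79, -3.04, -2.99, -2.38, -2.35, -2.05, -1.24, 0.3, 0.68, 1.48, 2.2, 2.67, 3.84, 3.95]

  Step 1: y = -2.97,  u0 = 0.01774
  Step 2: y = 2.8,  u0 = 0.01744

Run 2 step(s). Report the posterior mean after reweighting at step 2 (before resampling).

post_mean = -2.1467

step 1: w=[0.1352, 0.1913, 0.1918, 0.1600, 0.1570, 0.1234, 0.0404, 0.0007, 0.0002, 0.0000, 0.0000, 0.0000, 0.0000, 0.0000]  mean=-2.7198  Neff=6.2986  idx=[0, 0, 1, 1, 1, 2, 2, 2, 3, 3, 4, 4, 5, 5]
step 2: w=[0.0000, 0.0000, 0.0014, 0.0014, 0.0014, 0.0020, 0.0020, 0.0020, 0.0636, 0.0636, 0.0748, 0.0748, 0.3565, 0.3565]  mean=-2.1467  Neff=3.6567  idx=[8, 9, 10, 11, 12, 12, 12, 12, 12, 13, 13, 13, 13, 13]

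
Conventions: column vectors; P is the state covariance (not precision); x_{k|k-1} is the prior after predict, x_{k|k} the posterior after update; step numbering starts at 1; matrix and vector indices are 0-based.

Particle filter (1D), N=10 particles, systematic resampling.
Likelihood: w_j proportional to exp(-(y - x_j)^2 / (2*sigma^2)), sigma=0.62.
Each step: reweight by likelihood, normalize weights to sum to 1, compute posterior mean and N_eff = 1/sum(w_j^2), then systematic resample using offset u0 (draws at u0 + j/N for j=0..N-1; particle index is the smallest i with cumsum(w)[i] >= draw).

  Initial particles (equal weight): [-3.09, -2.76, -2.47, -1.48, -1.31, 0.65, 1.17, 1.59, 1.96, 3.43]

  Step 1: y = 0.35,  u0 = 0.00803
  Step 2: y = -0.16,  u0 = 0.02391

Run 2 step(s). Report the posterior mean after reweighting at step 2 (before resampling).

step 1: w=[0.0000, 0.0000, 0.0000, 0.0085, 0.0183, 0.5864, 0.2749, 0.0892, 0.0226, 0.0000]  mean=0.8525  Neff=2.3344  idx=[3, 5, 5, 5, 5, 5, 5, 6, 6, 7]
step 2: w=[0.0360, 0.1480, 0.1480, 0.1480, 0.1480, 0.1480, 0.1480, 0.0348, 0.0348, 0.0065]  mean=0.6155  Neff=7.3987  idx=[0, 1, 2, 2, 3, 4, 4, 5, 6, 6]

post_mean = 0.6155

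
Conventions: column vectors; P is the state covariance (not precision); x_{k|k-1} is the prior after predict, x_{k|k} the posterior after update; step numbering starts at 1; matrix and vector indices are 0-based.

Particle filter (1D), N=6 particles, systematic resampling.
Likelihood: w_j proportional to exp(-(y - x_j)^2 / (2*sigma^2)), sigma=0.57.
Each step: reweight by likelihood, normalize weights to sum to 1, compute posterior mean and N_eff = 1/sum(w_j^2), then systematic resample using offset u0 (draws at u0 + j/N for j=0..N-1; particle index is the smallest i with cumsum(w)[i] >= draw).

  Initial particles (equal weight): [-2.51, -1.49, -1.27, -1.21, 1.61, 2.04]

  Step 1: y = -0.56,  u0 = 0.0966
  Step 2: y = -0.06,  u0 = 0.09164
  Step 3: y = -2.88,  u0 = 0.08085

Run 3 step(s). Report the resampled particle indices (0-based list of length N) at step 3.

step 1: w=[0.0023, 0.2113, 0.3682, 0.4175, 0.0006, 0.0000]  mean=-1.2926  Neff=2.8201  idx=[1, 2, 2, 3, 3, 3]
step 2: w=[0.0666, 0.1629, 0.1629, 0.2025, 0.2025, 0.2025]  mean=-1.2482  Neff=5.5383  idx=[1, 2, 3, 3, 4, 5]
step 3: w=[0.2018, 0.2018, 0.1491, 0.1491, 0.1491, 0.1491]  mean=-1.2342  Neff=5.8694  idx=[0, 1, 2, 3, 4, 5]

resampled_idx = [0, 1, 2, 3, 4, 5]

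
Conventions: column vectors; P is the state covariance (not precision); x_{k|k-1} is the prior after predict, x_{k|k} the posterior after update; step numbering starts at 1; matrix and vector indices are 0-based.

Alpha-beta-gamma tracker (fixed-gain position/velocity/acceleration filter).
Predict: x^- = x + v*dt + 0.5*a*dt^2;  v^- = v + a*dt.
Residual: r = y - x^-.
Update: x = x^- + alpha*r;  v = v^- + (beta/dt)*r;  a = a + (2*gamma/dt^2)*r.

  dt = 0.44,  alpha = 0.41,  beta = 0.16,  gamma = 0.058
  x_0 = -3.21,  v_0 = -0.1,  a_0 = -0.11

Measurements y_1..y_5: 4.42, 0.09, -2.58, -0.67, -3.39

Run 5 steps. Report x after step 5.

step 1: x_pred=-3.2646  r=7.6846  x^+=-0.1139  v^+=2.6460  a^+=4.4944
step 2: x_pred=1.4854  r=-1.3954  x^+=0.9133  v^+=4.1162  a^+=3.6584
step 3: x_pred=3.0785  r=-5.6585  x^+=0.7585  v^+=3.6682  a^+=0.2679
step 4: x_pred=2.3985  r=-3.0685  x^+=1.1404  v^+=2.6703  a^+=-1.5706
step 5: x_pred=2.1633  r=-5.5533  x^+=-0.1136  v^+=-0.0401  a^+=-4.8980

x_post = -0.1136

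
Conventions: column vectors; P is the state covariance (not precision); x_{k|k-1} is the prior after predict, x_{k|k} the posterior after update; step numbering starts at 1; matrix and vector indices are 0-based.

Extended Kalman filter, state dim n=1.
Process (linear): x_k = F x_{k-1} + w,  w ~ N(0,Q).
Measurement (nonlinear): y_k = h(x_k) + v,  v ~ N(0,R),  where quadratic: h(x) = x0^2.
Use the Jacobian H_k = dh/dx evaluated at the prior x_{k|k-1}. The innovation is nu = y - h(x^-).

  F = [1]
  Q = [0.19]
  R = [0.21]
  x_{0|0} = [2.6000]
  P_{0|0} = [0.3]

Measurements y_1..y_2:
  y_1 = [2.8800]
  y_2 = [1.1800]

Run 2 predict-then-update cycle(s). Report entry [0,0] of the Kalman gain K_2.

K[0,0] = 0.2490

step 1: x^-=[2.6000]  P^-=[0.4900]  H_jac=[5.2000]  S=[13.4596]  K=[0.1893]  nu=[-3.8800]  x^+=[1.8655]  P^+=[0.0076]
step 2: x^-=[1.8655]  P^-=[0.1976]  H_jac=[3.7310]  S=[2.9613]  K=[0.2490]  nu=[-2.3000]  x^+=[1.2927]  P^+=[0.0140]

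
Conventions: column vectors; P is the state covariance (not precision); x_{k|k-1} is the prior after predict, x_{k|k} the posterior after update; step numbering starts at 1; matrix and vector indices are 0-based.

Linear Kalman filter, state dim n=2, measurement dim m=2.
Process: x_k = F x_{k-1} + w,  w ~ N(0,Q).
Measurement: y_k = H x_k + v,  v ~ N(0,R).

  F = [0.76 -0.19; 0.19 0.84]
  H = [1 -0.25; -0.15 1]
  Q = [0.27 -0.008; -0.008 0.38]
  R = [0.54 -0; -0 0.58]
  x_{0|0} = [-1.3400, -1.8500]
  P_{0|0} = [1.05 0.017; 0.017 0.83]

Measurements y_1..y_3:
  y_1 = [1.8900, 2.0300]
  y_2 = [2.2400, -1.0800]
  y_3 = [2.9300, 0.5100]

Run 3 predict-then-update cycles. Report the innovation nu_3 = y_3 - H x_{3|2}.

innov = [1.8749, 0.6612]

step 1: x^-=[-0.6669, -1.8086]  P^-=[0.9015 0.0214; 0.0214 1.0090]  S=[1.4939 -0.3653; -0.3653 1.6028]  K=[0.6169 0.0696; -0.0012 0.6272]  nu=[2.1047, 3.7386]  x^+=[0.8916, 0.5339]  P^+=[0.3566 0.0938; 0.0938 0.3779]
step 2: x^-=[0.5762, 0.6179]  P^-=[0.4625 0.0397; 0.0397 0.6894]  S=[1.0257 -0.2005; -0.2005 1.2679]  K=[0.4506 0.0479; -0.0247 0.5351]  nu=[1.8183, -1.6114]  x^+=[1.3183, -0.2894]  P^+=[0.2600 0.0668; 0.0668 0.3204]
step 3: x^-=[1.0569, 0.0074]  P^-=[0.4125 0.0186; 0.0186 0.6368]  S=[0.9830 -0.2017; -0.2017 1.2205]  K=[0.4219 0.0343; -0.0377 0.5132]  nu=[1.8749, 0.6612]  x^+=[1.8707, 0.2761]  P^+=[0.2419 0.0562; 0.0562 0.3061]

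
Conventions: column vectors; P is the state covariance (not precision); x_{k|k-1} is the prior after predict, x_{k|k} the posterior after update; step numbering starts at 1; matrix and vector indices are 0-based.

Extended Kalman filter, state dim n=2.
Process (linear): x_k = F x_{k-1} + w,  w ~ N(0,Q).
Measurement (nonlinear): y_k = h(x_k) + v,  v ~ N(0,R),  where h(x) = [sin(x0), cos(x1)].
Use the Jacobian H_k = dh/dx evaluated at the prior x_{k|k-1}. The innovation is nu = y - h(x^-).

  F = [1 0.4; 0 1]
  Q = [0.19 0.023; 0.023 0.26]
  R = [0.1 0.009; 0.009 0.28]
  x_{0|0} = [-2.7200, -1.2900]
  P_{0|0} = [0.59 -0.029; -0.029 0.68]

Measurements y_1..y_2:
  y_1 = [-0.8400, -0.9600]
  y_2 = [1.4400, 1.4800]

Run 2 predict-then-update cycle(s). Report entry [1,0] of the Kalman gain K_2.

step 1: x^-=[-3.2360, -1.2900]  P^-=[0.8656 0.2660; 0.2660 0.9400]  H_jac=[-0.9955 0.0000; 0.0000 0.9608]  S=[0.9579 -0.2454; -0.2454 1.1478]  K=[-0.8914 0.0321; -0.0792 0.7699]  nu=[-0.9343, -1.2371]  x^+=[-2.4429, -2.1686]  P^+=[0.0892 0.0010; 0.0010 0.2236]
step 2: x^-=[-3.3103, -2.1686]  P^-=[0.3158 0.1134; 0.1134 0.4836]  H_jac=[-0.9858 0.0000; 0.0000 0.8266]  S=[0.4069 -0.0834; -0.0834 0.6105]  K=[-0.7548 0.0504; -0.1446 0.6351]  nu=[1.2721, 2.0428]  x^+=[-4.1674, -1.0551]  P^+=[0.0761 0.0089; 0.0089 0.2136]

K[1,0] = -0.1446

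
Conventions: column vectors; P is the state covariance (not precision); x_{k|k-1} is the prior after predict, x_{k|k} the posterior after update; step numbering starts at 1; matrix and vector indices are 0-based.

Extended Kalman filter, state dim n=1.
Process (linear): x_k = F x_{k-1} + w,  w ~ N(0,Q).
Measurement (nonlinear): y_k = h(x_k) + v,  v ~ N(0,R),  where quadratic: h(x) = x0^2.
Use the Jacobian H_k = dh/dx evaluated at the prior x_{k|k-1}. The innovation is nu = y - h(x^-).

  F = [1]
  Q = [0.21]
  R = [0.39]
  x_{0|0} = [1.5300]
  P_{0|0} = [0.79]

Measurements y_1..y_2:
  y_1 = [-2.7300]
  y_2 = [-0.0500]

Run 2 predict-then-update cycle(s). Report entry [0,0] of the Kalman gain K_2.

K[0,0] = -0.0773

step 1: x^-=[1.5300]  P^-=[1.0000]  H_jac=[3.0600]  S=[9.7536]  K=[0.3137]  nu=[-5.0709]  x^+=[-0.0609]  P^+=[0.0400]
step 2: x^-=[-0.0609]  P^-=[0.2500]  H_jac=[-0.1218]  S=[0.3937]  K=[-0.0773]  nu=[-0.0537]  x^+=[-0.0567]  P^+=[0.2476]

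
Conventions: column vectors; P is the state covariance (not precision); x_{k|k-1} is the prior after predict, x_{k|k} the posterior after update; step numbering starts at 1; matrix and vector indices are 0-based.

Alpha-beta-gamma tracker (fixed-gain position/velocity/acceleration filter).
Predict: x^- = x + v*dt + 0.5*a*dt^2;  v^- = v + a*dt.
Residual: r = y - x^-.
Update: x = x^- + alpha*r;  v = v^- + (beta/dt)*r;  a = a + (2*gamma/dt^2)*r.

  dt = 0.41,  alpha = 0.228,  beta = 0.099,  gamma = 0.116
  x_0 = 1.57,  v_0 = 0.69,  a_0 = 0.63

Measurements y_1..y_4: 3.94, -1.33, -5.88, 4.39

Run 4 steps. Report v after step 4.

step 1: x_pred=1.9059  r=2.0341  x^+=2.3696  v^+=1.4395  a^+=3.4374
step 2: x_pred=3.2487  r=-4.5787  x^+=2.2048  v^+=1.7432  a^+=-2.8819
step 3: x_pred=2.6773  r=-8.5573  x^+=0.7262  v^+=-1.5046  a^+=-14.6920
step 4: x_pred=-1.1255  r=5.5155  x^+=0.1320  v^+=-6.1966  a^+=-7.0799

v_post = -6.1966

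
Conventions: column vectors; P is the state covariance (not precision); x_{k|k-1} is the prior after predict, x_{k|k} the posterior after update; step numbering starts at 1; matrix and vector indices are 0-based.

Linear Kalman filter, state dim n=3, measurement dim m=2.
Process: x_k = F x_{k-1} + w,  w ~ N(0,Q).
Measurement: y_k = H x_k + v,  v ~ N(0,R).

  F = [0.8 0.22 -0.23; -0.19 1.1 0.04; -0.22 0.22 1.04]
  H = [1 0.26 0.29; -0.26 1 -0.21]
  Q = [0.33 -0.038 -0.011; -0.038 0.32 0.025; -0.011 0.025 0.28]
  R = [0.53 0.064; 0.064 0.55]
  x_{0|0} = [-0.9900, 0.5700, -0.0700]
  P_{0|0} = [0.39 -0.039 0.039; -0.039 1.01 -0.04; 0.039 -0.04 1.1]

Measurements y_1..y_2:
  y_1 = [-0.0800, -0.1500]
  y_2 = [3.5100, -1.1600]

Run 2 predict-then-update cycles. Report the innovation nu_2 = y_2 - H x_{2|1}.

innov = [3.6753, -1.3957]

step 1: x^-=[-0.6505, 0.8123, 0.2704]  P^-=[0.6626 0.1171 -0.2716; 0.1171 1.5701 0.2884; -0.2716 0.2884 1.5051]  S=[1.3722 0.4628; 0.4628 2.0197]  K=[0.4849 -0.1102; 0.2132 0.6835; 0.1817 -0.0204]  nu=[0.2809, -1.0746]  x^+=[-0.3959, 0.1377, 0.3434]  P^+=[0.3650 -0.0152 -0.3832; -0.0152 0.4293 0.2079; -0.3832 0.2079 1.4624]
step 2: x^-=[-0.3654, 0.2404, 0.4745]  P^-=[0.7764 -0.0955 -0.7073; -0.0955 0.8854 0.5280; -0.7073 0.5280 2.1721]  S=[1.1686 0.1972; 0.1972 1.3343]  K=[0.4988 -0.1853; 0.1489 0.5771; 0.0194 0.1888]  nu=[3.6753, -1.3957]  x^+=[1.7265, -0.0177, 0.2821]  P^+=[0.4762 -0.0910 -0.6898; -0.0910 0.3813 0.3715; -0.6898 0.3715 2.1227]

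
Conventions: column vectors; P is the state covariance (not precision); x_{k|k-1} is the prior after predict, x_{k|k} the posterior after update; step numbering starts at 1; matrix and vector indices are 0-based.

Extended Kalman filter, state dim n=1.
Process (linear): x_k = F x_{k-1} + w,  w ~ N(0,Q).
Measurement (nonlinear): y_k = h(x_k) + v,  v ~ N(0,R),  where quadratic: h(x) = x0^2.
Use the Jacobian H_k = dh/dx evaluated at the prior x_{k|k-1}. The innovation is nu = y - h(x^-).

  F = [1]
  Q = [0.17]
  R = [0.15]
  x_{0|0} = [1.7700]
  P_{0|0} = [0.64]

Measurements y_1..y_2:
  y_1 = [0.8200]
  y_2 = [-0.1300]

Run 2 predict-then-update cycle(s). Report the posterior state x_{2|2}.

step 1: x^-=[1.7700]  P^-=[0.8100]  H_jac=[3.5400]  S=[10.3006]  K=[0.2784]  nu=[-2.3129]  x^+=[1.1262]  P^+=[0.0118]
step 2: x^-=[1.1262]  P^-=[0.1818]  H_jac=[2.2523]  S=[1.0722]  K=[0.3819]  nu=[-1.3982]  x^+=[0.5922]  P^+=[0.0254]

x_post = [0.5922]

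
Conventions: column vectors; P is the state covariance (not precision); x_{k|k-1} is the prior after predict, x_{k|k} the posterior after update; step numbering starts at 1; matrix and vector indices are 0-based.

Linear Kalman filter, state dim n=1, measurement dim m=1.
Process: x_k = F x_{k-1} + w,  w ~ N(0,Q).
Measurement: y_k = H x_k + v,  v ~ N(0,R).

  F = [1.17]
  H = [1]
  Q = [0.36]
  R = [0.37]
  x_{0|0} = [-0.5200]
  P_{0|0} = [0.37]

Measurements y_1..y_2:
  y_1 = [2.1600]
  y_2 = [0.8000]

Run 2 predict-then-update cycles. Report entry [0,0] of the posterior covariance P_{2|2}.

P_post[0,0] = 0.2438

step 1: x^-=[-0.6084]  P^-=[0.8665]  S=[1.2365]  K=[0.7008]  nu=[2.7684]  x^+=[1.3316]  P^+=[0.2593]
step 2: x^-=[1.5580]  P^-=[0.7149]  S=[1.0849]  K=[0.6590]  nu=[-0.7580]  x^+=[1.0585]  P^+=[0.2438]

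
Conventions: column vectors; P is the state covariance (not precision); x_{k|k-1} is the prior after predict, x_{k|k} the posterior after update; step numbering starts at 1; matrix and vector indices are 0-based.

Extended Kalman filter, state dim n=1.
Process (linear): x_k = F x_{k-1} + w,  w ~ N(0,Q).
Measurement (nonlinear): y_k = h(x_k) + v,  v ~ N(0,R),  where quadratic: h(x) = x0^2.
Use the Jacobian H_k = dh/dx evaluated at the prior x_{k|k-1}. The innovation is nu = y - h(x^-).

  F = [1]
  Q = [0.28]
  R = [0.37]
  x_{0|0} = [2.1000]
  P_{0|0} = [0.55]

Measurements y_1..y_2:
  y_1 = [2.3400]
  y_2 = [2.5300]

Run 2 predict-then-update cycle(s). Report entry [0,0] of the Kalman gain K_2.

step 1: x^-=[2.1000]  P^-=[0.8300]  H_jac=[4.2000]  S=[15.0112]  K=[0.2322]  nu=[-2.0700]  x^+=[1.6193]  P^+=[0.0205]
step 2: x^-=[1.6193]  P^-=[0.3005]  H_jac=[3.2386]  S=[3.5213]  K=[0.2763]  nu=[-0.0921]  x^+=[1.5938]  P^+=[0.0316]

K[0,0] = 0.2763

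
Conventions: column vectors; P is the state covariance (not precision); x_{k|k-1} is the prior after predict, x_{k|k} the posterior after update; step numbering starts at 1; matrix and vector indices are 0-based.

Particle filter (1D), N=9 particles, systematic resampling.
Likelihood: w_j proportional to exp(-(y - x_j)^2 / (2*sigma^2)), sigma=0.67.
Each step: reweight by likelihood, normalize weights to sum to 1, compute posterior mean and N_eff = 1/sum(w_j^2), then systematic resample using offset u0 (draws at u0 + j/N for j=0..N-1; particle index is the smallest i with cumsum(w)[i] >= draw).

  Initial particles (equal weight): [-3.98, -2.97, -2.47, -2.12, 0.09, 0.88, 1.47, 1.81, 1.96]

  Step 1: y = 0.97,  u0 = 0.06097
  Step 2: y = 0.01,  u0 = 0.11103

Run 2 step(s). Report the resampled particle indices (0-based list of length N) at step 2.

step 1: w=[0.0000, 0.0000, 0.0000, 0.0000, 0.1425, 0.3346, 0.2556, 0.1539, 0.1133]  mean=1.1837  Neff=4.2706  idx=[4, 5, 5, 5, 6, 6, 6, 7, 8]
step 2: w=[0.3812, 0.1652, 0.1652, 0.1652, 0.0357, 0.0357, 0.0357, 0.0104, 0.0056]  mean=0.6578  Neff=4.3261  idx=[0, 0, 0, 1, 2, 2, 3, 4, 8]

resampled_idx = [0, 0, 0, 1, 2, 2, 3, 4, 8]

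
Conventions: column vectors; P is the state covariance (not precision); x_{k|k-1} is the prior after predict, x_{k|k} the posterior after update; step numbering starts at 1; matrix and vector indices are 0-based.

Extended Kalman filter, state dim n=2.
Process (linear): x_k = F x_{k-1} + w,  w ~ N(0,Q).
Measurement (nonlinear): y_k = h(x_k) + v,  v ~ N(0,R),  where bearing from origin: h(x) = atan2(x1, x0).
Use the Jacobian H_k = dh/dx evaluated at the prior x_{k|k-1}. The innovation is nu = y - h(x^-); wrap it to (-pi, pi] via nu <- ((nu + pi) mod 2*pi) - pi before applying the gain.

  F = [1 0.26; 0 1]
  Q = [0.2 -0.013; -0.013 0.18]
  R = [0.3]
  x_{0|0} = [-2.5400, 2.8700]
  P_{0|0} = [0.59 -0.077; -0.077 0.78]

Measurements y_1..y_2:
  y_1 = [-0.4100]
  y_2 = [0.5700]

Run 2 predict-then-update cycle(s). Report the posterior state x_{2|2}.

step 1: x^-=[-1.7938, 2.8700]  P^-=[0.8027 0.1128; 0.1128 0.9600]  H_jac=[-0.2506 -0.1566]  S=[0.3828]  K=[-0.5716; -0.4666]  nu=[-2.5394]  x^+=[-0.3424, 4.0548]  P^+=[0.6776 0.0107; 0.0107 0.8767]
step 2: x^-=[0.7119, 4.0548]  P^-=[0.9425 0.2257; 0.2257 1.0567]  H_jac=[-0.2392 0.0420]  S=[0.3513]  K=[-0.6149; -0.0273]  nu=[-0.8270]  x^+=[1.2204, 4.0774]  P^+=[0.8097 0.2197; 0.2197 1.0564]

x_post = [1.2204, 4.0774]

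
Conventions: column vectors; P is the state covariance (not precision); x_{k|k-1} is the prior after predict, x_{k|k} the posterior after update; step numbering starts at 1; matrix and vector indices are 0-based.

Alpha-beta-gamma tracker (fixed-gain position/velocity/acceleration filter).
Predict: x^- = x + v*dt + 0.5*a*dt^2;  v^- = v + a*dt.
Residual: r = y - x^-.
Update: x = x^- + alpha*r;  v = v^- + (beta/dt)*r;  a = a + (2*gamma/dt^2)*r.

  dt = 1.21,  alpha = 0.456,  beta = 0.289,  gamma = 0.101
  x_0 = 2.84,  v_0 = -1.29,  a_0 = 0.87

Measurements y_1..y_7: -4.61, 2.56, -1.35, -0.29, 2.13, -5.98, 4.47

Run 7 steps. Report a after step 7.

a_post = -0.0926

step 1: x_pred=1.9160  r=-6.5260  x^+=-1.0599  v^+=-1.7960  a^+=-0.0304
step 2: x_pred=-3.2552  r=5.8152  x^+=-0.6035  v^+=-0.4438  a^+=0.7719
step 3: x_pred=-0.5754  r=-0.7746  x^+=-0.9286  v^+=0.3052  a^+=0.6651
step 4: x_pred=-0.0724  r=-0.2176  x^+=-0.1716  v^+=1.0580  a^+=0.6351
step 5: x_pred=1.5734  r=0.5566  x^+=1.8272  v^+=1.9593  a^+=0.7118
step 6: x_pred=4.7191  r=-10.6991  x^+=-0.1597  v^+=0.2653  a^+=-0.7643
step 7: x_pred=-0.3982  r=4.8682  x^+=1.8217  v^+=0.5032  a^+=-0.0926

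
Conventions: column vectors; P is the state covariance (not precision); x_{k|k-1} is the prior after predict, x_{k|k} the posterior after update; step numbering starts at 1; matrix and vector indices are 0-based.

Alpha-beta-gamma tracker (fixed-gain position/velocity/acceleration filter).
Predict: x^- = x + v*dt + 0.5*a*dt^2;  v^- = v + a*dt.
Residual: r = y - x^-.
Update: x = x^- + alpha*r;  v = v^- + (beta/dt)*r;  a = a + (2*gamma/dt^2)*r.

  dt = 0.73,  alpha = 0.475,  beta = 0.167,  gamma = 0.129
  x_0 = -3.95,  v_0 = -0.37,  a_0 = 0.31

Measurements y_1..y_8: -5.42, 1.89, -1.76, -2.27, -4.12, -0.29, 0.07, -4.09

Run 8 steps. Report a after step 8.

step 1: x_pred=-4.1375  r=-1.2825  x^+=-4.7467  v^+=-0.4371  a^+=-0.3109
step 2: x_pred=-5.1486  r=7.0386  x^+=-1.8053  v^+=0.9461  a^+=3.0968
step 3: x_pred=-0.2894  r=-1.4706  x^+=-0.9880  v^+=2.8704  a^+=2.3848
step 4: x_pred=1.7429  r=-4.0129  x^+=-0.1633  v^+=3.6933  a^+=0.4420
step 5: x_pred=2.6506  r=-6.7706  x^+=-0.5654  v^+=2.4671  a^+=-2.8359
step 6: x_pred=0.4799  r=-0.7699  x^+=0.1142  v^+=0.2207  a^+=-3.2087
step 7: x_pred=-0.5796  r=0.6496  x^+=-0.2711  v^+=-1.9730  a^+=-2.8942
step 8: x_pred=-2.4825  r=-1.6075  x^+=-3.2461  v^+=-4.4535  a^+=-3.6724

a_post = -3.6724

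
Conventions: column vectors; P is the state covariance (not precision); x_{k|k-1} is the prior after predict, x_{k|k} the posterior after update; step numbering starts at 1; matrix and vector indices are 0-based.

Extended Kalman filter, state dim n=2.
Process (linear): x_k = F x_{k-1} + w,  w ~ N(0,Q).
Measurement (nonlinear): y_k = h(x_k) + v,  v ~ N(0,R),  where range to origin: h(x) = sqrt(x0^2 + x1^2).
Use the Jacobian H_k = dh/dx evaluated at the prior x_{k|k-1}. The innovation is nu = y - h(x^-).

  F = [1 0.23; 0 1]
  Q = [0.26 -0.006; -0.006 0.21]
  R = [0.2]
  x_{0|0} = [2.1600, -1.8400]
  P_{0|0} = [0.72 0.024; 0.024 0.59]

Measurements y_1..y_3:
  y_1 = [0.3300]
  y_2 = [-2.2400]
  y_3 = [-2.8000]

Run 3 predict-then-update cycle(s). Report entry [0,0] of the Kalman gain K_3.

K[0,0] = 0.8457

step 1: x^-=[1.7368, -1.8400]  P^-=[1.0223 0.1537; 0.1537 0.8000]  H_jac=[0.6864 -0.7272]  S=[0.9513]  K=[0.6201; -0.5007]  nu=[-2.2002]  x^+=[0.3724, -0.7384]  P^+=[0.6564 0.4490; 0.4490 0.5616]
step 2: x^-=[0.2025, -0.7384]  P^-=[1.1527 0.5722; 0.5722 0.7716]  H_jac=[0.2645 -0.9644]  S=[0.7063]  K=[-0.3497; -0.8392]  nu=[-3.0057]  x^+=[1.2535, 1.7840]  P^+=[1.0663 0.3649; 0.3649 0.2741]
step 3: x^-=[1.6638, 1.7840]  P^-=[1.5087 0.4220; 0.4220 0.4841]  H_jac=[0.6820 0.7313]  S=[1.5817]  K=[0.8457; 0.4058]  nu=[-5.2394]  x^+=[-2.7670, -0.3422]  P^+=[0.3775 -0.1208; -0.1208 0.2237]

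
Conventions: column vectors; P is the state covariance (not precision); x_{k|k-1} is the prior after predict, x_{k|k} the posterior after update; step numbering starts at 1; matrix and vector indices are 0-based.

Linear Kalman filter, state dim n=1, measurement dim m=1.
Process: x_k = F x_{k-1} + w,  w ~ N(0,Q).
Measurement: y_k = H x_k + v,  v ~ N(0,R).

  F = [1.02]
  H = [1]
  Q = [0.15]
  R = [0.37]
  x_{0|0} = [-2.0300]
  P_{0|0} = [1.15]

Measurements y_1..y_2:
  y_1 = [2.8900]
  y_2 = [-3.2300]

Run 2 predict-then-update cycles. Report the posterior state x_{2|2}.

x_post = [-0.9401]

step 1: x^-=[-2.0706]  P^-=[1.3465]  S=[1.7165]  K=[0.7844]  nu=[4.9606]  x^+=[1.8207]  P^+=[0.2902]
step 2: x^-=[1.8571]  P^-=[0.4520]  S=[0.8220]  K=[0.5499]  nu=[-5.0871]  x^+=[-0.9401]  P^+=[0.2034]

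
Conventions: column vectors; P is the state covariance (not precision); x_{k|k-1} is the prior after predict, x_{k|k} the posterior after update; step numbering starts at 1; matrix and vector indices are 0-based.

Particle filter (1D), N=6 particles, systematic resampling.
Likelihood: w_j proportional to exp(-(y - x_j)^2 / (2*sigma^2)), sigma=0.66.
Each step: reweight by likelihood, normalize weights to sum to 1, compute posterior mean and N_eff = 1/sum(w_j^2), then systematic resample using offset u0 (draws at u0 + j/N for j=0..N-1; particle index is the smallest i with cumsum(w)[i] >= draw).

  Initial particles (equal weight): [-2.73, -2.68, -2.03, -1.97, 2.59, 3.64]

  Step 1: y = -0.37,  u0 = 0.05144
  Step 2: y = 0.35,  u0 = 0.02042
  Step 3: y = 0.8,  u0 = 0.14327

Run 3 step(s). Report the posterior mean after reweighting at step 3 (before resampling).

post_mean = -1.9943

step 1: w=[0.0169, 0.0221, 0.4266, 0.5340, 0.0004, 0.0000]  mean=-2.0221  Neff=2.1370  idx=[2, 2, 2, 3, 3, 3]
step 2: w=[0.1399, 0.1399, 0.1399, 0.1934, 0.1934, 0.1934]  mean=-1.9952  Neff=5.8494  idx=[0, 1, 2, 3, 4, 5]
step 3: w=[0.1349, 0.1349, 0.1349, 0.1984, 0.1984, 0.1984]  mean=-1.9943  Neff=5.7899  idx=[1, 2, 3, 4, 5, 5]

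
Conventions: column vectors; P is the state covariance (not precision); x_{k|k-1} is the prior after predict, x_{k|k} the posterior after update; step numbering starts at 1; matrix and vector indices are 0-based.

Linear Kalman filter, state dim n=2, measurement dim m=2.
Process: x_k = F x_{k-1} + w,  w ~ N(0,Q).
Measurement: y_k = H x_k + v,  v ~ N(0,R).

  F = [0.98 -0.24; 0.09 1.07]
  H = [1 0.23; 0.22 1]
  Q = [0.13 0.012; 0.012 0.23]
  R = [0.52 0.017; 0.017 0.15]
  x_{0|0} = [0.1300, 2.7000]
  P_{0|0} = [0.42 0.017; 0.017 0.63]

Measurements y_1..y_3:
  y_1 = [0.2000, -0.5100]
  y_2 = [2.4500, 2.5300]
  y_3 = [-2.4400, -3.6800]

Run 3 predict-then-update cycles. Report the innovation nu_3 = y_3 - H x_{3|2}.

step 1: x^-=[-0.5206, 2.9007]  P^-=[0.5617 -0.0953; -0.0953 0.9580]  S=[1.0885 0.2608; 0.2608 1.0932]  K=[0.5193 -0.0980; -0.0960 0.8800]  nu=[0.0534, -3.2962]  x^+=[-0.1698, -0.0050]  P^+=[0.2841 -0.0684; -0.0684 0.1454]
step 2: x^-=[-0.1652, -0.0207]  P^-=[0.4434 -0.0705; -0.0705 0.3856]  S=[0.9514 0.1292; 0.1292 0.5260]  K=[0.4573 -0.0609; -0.0790 0.7230]  nu=[2.6199, 2.5870]  x^+=[0.8754, 1.6425]  P^+=[0.2497 -0.0563; -0.0563 0.1195]
step 3: x^-=[0.4637, 1.8363]  P^-=[0.4032 -0.0545; -0.0545 0.3580]  S=[0.9171 0.1308; 0.1308 0.5035]  K=[0.4323 -0.0443; -0.0702 0.7054]  nu=[-3.3260, -5.6183]  x^+=[-0.7251, -1.8932]  P^+=[0.2358 -0.0512; -0.0512 0.1159]

innov = [-3.3260, -5.6183]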